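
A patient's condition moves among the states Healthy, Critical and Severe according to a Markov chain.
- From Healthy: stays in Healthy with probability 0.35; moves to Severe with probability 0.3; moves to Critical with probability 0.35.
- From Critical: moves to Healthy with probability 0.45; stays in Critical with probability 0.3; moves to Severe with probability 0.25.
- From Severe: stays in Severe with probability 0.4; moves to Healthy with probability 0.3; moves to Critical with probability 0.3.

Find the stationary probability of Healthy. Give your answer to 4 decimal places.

Let the stationary distribution be π with π = πP and π_1 + π_2 + π_3 = 1.
π_1 = 0.35·π_1 + 0.45·π_2 + 0.3·π_3
π_2 = 0.35·π_1 + 0.3·π_2 + 0.3·π_3
Solving with the normalization constraint gives π = (0.3660, 0.3183, 0.3156).
So the stationary probability of Healthy is 0.3660.

0.3660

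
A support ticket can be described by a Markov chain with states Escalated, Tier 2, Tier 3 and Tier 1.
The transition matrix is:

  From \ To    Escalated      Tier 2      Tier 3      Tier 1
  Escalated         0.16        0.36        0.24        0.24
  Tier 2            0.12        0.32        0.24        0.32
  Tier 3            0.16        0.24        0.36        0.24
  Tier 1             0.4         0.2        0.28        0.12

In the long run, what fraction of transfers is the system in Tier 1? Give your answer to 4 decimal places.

Let the stationary distribution be π with π = πP and π_1 + π_2 + π_3 + π_4 = 1.
π_1 = 0.16·π_1 + 0.12·π_2 + 0.16·π_3 + 0.4·π_4
π_2 = 0.36·π_1 + 0.32·π_2 + 0.24·π_3 + 0.2·π_4
π_3 = 0.24·π_1 + 0.24·π_2 + 0.36·π_3 + 0.28·π_4
Solving with the normalization constraint gives π = (0.2051, 0.2774, 0.2834, 0.2341).
So the stationary probability of Tier 1 is 0.2341.

0.2341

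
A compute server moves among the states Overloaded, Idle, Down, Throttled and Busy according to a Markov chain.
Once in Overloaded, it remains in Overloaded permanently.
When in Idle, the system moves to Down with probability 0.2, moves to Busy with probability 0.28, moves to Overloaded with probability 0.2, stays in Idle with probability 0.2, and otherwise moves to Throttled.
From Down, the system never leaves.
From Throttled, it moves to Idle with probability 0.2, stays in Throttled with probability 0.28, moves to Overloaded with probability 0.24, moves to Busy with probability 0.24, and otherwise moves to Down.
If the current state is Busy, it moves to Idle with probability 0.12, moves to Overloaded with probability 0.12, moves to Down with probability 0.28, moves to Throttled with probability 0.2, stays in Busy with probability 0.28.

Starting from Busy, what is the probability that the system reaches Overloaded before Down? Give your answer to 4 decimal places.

Let h(s) be the probability of absorption at Overloaded starting from transient state s. Then h(Overloaded) = 1 and h(Down) = 0. By first-step analysis:
h(Idle) = 0.2·1 + 0.2·h(Idle) + 0.2·0 + 0.12·h(Throttled) + 0.28·h(Busy)
h(Throttled) = 0.24·1 + 0.2·h(Idle) + 0.04·0 + 0.28·h(Throttled) + 0.24·h(Busy)
h(Busy) = 0.12·1 + 0.12·h(Idle) + 0.28·0 + 0.2·h(Throttled) + 0.28·h(Busy)
Solving: h(Idle) = 0.4869, h(Throttled) = 0.6074, h(Busy) = 0.4166.
Starting from Busy, the probability is 0.4166.

0.4166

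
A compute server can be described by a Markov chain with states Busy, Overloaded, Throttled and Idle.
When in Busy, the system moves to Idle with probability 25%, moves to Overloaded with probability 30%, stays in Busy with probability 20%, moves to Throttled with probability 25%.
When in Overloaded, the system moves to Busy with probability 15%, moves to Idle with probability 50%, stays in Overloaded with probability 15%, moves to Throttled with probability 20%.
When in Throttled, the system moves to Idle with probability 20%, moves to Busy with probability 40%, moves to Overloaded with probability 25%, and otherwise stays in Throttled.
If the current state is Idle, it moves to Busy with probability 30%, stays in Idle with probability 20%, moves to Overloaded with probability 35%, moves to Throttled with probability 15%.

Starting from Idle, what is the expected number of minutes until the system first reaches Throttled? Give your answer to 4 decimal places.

5.3327

Let t(s) be the expected number of minutes to first reach Throttled from state s, with t(Throttled) = 0. Conditioning on the first minute:
t(Busy) = 1 + 0.2·t(Busy) + 0.3·t(Overloaded) + 0.25·t(Idle)
t(Overloaded) = 1 + 0.15·t(Busy) + 0.15·t(Overloaded) + 0.5·t(Idle)
t(Idle) = 1 + 0.3·t(Busy) + 0.35·t(Overloaded) + 0.2·t(Idle)
Solving: t(Busy) = 4.8553, t(Overloaded) = 5.1701, t(Idle) = 5.3327.
Expected minutes from Idle to Throttled: 5.3327.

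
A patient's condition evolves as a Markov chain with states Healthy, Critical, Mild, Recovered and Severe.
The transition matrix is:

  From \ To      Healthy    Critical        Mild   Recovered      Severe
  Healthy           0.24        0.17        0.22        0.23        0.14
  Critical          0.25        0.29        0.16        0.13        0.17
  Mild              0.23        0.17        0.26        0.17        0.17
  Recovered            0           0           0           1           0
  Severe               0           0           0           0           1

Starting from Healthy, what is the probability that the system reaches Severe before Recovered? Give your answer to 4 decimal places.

Let h(s) be the probability of absorption at Severe starting from transient state s. Then h(Severe) = 1 and h(Recovered) = 0. By first-step analysis:
h(Healthy) = 0.24·h(Healthy) + 0.17·h(Critical) + 0.22·h(Mild) + 0.23·0 + 0.14·1
h(Critical) = 0.25·h(Healthy) + 0.29·h(Critical) + 0.16·h(Mild) + 0.13·0 + 0.17·1
h(Mild) = 0.23·h(Healthy) + 0.17·h(Critical) + 0.26·h(Mild) + 0.17·0 + 0.17·1
Solving: h(Healthy) = 0.4352, h(Critical) = 0.5009, h(Mild) = 0.4801.
Starting from Healthy, the probability is 0.4352.

0.4352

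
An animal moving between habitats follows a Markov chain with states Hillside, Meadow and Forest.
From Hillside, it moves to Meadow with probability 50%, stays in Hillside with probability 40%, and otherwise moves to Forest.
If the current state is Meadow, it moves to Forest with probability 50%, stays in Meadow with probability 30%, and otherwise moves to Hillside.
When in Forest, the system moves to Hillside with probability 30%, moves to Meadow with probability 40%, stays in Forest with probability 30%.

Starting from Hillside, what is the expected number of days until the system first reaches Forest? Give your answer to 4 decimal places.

Let t(s) be the expected number of days to first reach Forest from state s, with t(Forest) = 0. Conditioning on the first day:
t(Hillside) = 1 + 0.4·t(Hillside) + 0.5·t(Meadow)
t(Meadow) = 1 + 0.2·t(Hillside) + 0.3·t(Meadow)
Solving: t(Hillside) = 3.7500, t(Meadow) = 2.5000.
Expected days from Hillside to Forest: 3.7500.

3.7500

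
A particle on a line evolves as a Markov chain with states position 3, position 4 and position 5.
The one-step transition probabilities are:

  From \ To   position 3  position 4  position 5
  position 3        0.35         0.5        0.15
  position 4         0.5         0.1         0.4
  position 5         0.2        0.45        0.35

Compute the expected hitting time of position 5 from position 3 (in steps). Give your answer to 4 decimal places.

4.1791

Let t(s) be the expected number of steps to first reach position 5 from state s, with t(position 5) = 0. Conditioning on the first step:
t(position 3) = 1 + 0.35·t(position 3) + 0.5·t(position 4)
t(position 4) = 1 + 0.5·t(position 3) + 0.1·t(position 4)
Solving: t(position 3) = 4.1791, t(position 4) = 3.4328.
Expected steps from position 3 to position 5: 4.1791.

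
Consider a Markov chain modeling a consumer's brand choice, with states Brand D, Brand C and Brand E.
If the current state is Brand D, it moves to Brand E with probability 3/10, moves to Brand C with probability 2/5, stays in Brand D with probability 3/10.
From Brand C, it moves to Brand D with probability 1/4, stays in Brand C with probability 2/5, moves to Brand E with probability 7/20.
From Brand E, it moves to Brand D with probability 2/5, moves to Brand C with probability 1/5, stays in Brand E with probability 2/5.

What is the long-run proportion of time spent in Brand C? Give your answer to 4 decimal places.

0.3297

Let the stationary distribution be π with π = πP and π_1 + π_2 + π_3 = 1.
π_1 = 0.3·π_1 + 0.25·π_2 + 0.4·π_3
π_2 = 0.4·π_1 + 0.4·π_2 + 0.2·π_3
Solving with the normalization constraint gives π = (0.3187, 0.3297, 0.3516).
So the stationary probability of Brand C is 0.3297.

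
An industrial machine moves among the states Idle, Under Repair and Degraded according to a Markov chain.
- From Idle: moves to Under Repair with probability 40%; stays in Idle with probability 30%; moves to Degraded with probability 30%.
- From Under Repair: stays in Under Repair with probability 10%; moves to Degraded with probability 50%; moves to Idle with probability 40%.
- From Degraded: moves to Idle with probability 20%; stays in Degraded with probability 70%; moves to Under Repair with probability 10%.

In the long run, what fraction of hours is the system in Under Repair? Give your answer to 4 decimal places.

0.1786

Let the stationary distribution be π with π = πP and π_1 + π_2 + π_3 = 1.
π_1 = 0.3·π_1 + 0.4·π_2 + 0.2·π_3
π_2 = 0.4·π_1 + 0.1·π_2 + 0.1·π_3
Solving with the normalization constraint gives π = (0.2619, 0.1786, 0.5595).
So the stationary probability of Under Repair is 0.1786.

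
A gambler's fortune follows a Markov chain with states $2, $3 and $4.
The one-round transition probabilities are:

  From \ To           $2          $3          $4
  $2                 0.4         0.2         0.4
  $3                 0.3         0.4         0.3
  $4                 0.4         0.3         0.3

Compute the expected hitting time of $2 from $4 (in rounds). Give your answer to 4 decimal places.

2.7273

Let t(s) be the expected number of rounds to first reach $2 from state s, with t($2) = 0. Conditioning on the first round:
t($3) = 1 + 0.4·t($3) + 0.3·t($4)
t($4) = 1 + 0.3·t($3) + 0.3·t($4)
Solving: t($3) = 3.0303, t($4) = 2.7273.
Expected rounds from $4 to $2: 2.7273.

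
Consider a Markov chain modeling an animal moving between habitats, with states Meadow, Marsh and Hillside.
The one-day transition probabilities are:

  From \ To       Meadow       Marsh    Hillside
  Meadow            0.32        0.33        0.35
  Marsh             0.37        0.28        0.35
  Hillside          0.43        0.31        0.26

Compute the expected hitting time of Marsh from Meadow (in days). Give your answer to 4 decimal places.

3.0904

Let t(s) be the expected number of days to first reach Marsh from state s, with t(Marsh) = 0. Conditioning on the first day:
t(Meadow) = 1 + 0.32·t(Meadow) + 0.35·t(Hillside)
t(Hillside) = 1 + 0.43·t(Meadow) + 0.26·t(Hillside)
Solving: t(Meadow) = 3.0904, t(Hillside) = 3.1472.
Expected days from Meadow to Marsh: 3.0904.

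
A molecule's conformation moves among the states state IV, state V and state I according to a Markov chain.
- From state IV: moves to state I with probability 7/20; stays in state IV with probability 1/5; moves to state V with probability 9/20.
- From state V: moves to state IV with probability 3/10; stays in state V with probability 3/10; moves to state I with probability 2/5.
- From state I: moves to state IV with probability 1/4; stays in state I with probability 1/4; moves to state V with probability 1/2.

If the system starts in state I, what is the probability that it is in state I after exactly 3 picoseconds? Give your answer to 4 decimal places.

0.3344

Propagate the distribution vector 3 picoseconds from state I.
After 0 picoseconds: (0.0000, 0.0000, 1.0000)
After 1 picosecond: (0.2500, 0.5000, 0.2500)
After 2 picoseconds: (0.2625, 0.3875, 0.3500)
After 3 picoseconds: (0.2563, 0.4094, 0.3344)
P(in state I after 3 picoseconds) = 0.3344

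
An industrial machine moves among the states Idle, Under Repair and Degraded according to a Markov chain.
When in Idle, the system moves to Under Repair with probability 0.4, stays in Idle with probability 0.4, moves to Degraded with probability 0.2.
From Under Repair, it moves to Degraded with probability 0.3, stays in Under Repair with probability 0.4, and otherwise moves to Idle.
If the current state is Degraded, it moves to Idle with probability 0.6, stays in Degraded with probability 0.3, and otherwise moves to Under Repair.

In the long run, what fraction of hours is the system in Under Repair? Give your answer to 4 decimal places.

Let the stationary distribution be π with π = πP and π_1 + π_2 + π_3 = 1.
π_1 = 0.4·π_1 + 0.3·π_2 + 0.6·π_3
π_2 = 0.4·π_1 + 0.4·π_2 + 0.1·π_3
Solving with the normalization constraint gives π = (0.4194, 0.3226, 0.2581).
So the stationary probability of Under Repair is 0.3226.

0.3226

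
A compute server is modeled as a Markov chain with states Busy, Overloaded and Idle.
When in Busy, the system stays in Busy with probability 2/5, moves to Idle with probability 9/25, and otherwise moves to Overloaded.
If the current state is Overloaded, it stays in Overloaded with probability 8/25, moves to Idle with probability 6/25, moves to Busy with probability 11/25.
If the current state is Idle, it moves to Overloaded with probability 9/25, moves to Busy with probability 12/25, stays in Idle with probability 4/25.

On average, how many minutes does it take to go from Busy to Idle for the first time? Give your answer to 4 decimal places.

Let t(s) be the expected number of minutes to first reach Idle from state s, with t(Idle) = 0. Conditioning on the first minute:
t(Busy) = 1 + 0.4·t(Busy) + 0.24·t(Overloaded)
t(Overloaded) = 1 + 0.44·t(Busy) + 0.32·t(Overloaded)
Solving: t(Busy) = 3.0423, t(Overloaded) = 3.4392.
Expected minutes from Busy to Idle: 3.0423.

3.0423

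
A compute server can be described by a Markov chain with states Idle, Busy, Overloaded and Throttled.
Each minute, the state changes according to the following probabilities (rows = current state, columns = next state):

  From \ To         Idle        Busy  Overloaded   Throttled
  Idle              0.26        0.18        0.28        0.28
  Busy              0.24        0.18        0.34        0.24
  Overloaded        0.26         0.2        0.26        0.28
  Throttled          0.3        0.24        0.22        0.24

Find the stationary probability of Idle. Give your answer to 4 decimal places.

0.2664

Let the stationary distribution be π with π = πP and π_1 + π_2 + π_3 + π_4 = 1.
π_1 = 0.26·π_1 + 0.24·π_2 + 0.26·π_3 + 0.3·π_4
π_2 = 0.18·π_1 + 0.18·π_2 + 0.2·π_3 + 0.24·π_4
π_3 = 0.28·π_1 + 0.34·π_2 + 0.26·π_3 + 0.22·π_4
Solving with the normalization constraint gives π = (0.2664, 0.2011, 0.2710, 0.2615).
So the stationary probability of Idle is 0.2664.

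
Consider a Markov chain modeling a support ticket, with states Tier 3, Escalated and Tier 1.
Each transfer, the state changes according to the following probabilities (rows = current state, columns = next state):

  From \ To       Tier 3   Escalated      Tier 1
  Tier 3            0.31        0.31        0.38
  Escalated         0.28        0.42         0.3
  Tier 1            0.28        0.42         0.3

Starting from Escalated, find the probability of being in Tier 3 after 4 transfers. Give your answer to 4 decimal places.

0.2887

Propagate the distribution vector 4 transfers from Escalated.
After 0 transfers: (0.0000, 1.0000, 0.0000)
After 1 transfer: (0.2800, 0.4200, 0.3000)
After 2 transfers: (0.2884, 0.3892, 0.3224)
After 3 transfers: (0.2887, 0.3883, 0.3231)
After 4 transfers: (0.2887, 0.3882, 0.3231)
P(in Tier 3 after 4 transfers) = 0.2887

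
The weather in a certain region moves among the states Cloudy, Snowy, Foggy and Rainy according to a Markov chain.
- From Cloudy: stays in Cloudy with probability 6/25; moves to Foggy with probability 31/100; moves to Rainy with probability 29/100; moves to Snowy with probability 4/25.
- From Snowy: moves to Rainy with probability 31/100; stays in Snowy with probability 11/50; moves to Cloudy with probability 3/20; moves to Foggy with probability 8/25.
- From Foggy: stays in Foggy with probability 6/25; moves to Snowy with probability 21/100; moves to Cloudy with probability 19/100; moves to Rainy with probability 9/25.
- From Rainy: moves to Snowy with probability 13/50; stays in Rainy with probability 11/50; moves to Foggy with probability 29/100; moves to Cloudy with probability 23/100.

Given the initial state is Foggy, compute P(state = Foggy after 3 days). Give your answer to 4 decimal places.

0.2863

Propagate the distribution vector 3 days from Foggy.
After 0 days: (0.0000, 0.0000, 1.0000, 0.0000)
After 1 day: (0.1900, 0.2100, 0.2400, 0.3600)
After 2 days: (0.2055, 0.2206, 0.2881, 0.2858)
After 3 days: (0.2029, 0.2162, 0.2863, 0.2946)
P(in Foggy after 3 days) = 0.2863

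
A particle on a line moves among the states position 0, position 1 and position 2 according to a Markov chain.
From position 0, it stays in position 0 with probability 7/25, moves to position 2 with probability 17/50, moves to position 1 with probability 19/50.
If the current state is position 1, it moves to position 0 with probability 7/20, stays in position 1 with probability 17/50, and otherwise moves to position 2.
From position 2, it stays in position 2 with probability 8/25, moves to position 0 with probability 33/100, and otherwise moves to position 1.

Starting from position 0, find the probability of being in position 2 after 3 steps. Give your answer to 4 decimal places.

0.3229

Propagate the distribution vector 3 steps from position 0.
After 0 steps: (1.0000, 0.0000, 0.0000)
After 1 step: (0.2800, 0.3800, 0.3400)
After 2 steps: (0.3236, 0.3546, 0.3218)
After 3 steps: (0.3209, 0.3562, 0.3229)
P(in position 2 after 3 steps) = 0.3229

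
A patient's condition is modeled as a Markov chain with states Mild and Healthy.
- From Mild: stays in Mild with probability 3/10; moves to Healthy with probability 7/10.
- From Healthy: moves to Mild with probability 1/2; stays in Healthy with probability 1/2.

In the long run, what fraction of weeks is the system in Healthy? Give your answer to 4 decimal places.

Let the stationary distribution be π with π = πP and π_1 + π_2 = 1.
π_1 = 0.3·π_1 + 0.5·π_2
Solving with the normalization constraint gives π = (0.4167, 0.5833).
So the stationary probability of Healthy is 0.5833.

0.5833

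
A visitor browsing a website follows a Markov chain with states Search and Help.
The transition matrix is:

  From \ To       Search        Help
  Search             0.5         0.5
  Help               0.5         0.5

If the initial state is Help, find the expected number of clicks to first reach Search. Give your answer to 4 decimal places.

Let t(s) be the expected number of clicks to first reach Search from state s, with t(Search) = 0. Conditioning on the first click:
t(Help) = 1 + 0.5·t(Help)
Solving: t(Help) = 2.0000.
Expected clicks from Help to Search: 2.0000.

2.0000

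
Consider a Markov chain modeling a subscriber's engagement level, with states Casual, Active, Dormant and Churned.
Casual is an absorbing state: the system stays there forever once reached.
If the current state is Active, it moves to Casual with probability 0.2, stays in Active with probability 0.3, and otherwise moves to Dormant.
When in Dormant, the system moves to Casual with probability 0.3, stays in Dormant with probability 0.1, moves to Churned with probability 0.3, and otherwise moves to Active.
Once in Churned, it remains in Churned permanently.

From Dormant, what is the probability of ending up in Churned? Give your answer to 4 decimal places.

0.4375

Let h(s) be the probability of absorption at Churned starting from transient state s. Then h(Churned) = 1 and h(Casual) = 0. By first-step analysis:
h(Active) = 0.2·0 + 0.3·h(Active) + 0.5·h(Dormant)
h(Dormant) = 0.3·0 + 0.3·h(Active) + 0.1·h(Dormant) + 0.3·1
Solving: h(Active) = 0.3125, h(Dormant) = 0.4375.
Starting from Dormant, the probability is 0.4375.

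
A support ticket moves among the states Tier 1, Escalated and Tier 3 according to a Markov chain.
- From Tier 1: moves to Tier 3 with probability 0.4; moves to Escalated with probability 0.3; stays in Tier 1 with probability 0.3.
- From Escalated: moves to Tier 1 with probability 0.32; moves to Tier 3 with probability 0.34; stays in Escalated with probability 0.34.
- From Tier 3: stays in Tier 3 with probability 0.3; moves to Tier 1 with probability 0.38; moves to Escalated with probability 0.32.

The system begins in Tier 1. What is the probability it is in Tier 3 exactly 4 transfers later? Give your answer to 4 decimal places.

Propagate the distribution vector 4 transfers from Tier 1.
After 0 transfers: (1.0000, 0.0000, 0.0000)
After 1 transfer: (0.3000, 0.3000, 0.4000)
After 2 transfers: (0.3380, 0.3200, 0.3420)
After 3 transfers: (0.3338, 0.3196, 0.3466)
After 4 transfers: (0.3341, 0.3197, 0.3462)
P(in Tier 3 after 4 transfers) = 0.3462

0.3462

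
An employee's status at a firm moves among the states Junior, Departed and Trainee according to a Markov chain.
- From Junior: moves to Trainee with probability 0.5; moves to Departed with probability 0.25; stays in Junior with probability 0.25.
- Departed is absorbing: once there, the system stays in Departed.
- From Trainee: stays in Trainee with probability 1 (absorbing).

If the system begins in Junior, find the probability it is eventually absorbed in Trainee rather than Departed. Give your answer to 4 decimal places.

Let h(s) be the probability of absorption at Trainee starting from transient state s. Then h(Trainee) = 1 and h(Departed) = 0. By first-step analysis:
h(Junior) = 0.25·h(Junior) + 0.25·0 + 0.5·1
Solving: h(Junior) = 0.6667.
Starting from Junior, the probability is 0.6667.

0.6667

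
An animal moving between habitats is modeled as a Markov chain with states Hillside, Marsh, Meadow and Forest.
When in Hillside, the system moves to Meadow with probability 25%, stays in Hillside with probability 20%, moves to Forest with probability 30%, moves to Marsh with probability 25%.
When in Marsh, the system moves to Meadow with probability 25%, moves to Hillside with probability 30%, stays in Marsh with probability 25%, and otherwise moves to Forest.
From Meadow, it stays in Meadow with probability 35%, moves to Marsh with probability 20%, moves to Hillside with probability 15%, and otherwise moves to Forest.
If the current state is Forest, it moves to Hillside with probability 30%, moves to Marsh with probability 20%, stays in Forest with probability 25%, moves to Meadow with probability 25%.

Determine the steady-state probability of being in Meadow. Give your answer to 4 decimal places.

Let the stationary distribution be π with π = πP and π_1 + π_2 + π_3 + π_4 = 1.
π_1 = 0.2·π_1 + 0.3·π_2 + 0.15·π_3 + 0.3·π_4
π_2 = 0.25·π_1 + 0.25·π_2 + 0.2·π_3 + 0.2·π_4
π_3 = 0.25·π_1 + 0.25·π_2 + 0.35·π_3 + 0.25·π_4
Solving with the normalization constraint gives π = (0.2348, 0.2229, 0.2778, 0.2645).
So the stationary probability of Meadow is 0.2778.

0.2778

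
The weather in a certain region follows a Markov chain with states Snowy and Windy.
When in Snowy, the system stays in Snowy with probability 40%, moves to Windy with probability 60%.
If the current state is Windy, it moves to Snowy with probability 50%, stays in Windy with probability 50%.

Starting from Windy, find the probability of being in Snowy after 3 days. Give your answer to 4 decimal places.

Propagate the distribution vector 3 days from Windy.
After 0 days: (0.0000, 1.0000)
After 1 day: (0.5000, 0.5000)
After 2 days: (0.4500, 0.5500)
After 3 days: (0.4550, 0.5450)
P(in Snowy after 3 days) = 0.4550

0.4550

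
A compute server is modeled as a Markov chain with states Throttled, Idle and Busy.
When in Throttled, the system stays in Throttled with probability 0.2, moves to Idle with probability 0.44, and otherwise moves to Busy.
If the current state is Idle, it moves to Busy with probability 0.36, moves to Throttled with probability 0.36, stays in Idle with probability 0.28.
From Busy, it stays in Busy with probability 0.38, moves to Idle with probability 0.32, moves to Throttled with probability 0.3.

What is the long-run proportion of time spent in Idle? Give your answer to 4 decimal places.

Let the stationary distribution be π with π = πP and π_1 + π_2 + π_3 = 1.
π_1 = 0.2·π_1 + 0.36·π_2 + 0.3·π_3
π_2 = 0.44·π_1 + 0.28·π_2 + 0.32·π_3
Solving with the normalization constraint gives π = (0.2913, 0.3413, 0.3673).
So the stationary probability of Idle is 0.3413.

0.3413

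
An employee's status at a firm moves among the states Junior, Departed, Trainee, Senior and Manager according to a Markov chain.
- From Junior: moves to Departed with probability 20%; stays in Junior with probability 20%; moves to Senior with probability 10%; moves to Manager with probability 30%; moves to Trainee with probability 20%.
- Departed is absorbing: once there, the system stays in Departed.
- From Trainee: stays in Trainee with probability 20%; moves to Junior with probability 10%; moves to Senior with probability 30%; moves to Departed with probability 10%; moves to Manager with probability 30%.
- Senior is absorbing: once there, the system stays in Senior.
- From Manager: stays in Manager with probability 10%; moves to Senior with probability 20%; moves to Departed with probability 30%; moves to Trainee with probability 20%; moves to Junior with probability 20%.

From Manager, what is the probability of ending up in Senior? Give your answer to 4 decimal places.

0.4550

Let h(s) be the probability of absorption at Senior starting from transient state s. Then h(Senior) = 1 and h(Departed) = 0. By first-step analysis:
h(Junior) = 0.2·h(Junior) + 0.2·0 + 0.2·h(Trainee) + 0.1·1 + 0.3·h(Manager)
h(Trainee) = 0.1·h(Junior) + 0.1·0 + 0.2·h(Trainee) + 0.3·1 + 0.3·h(Manager)
h(Manager) = 0.2·h(Junior) + 0.3·0 + 0.2·h(Trainee) + 0.2·1 + 0.1·h(Manager)
Solving: h(Junior) = 0.4459, h(Trainee) = 0.6014, h(Manager) = 0.4550.
Starting from Manager, the probability is 0.4550.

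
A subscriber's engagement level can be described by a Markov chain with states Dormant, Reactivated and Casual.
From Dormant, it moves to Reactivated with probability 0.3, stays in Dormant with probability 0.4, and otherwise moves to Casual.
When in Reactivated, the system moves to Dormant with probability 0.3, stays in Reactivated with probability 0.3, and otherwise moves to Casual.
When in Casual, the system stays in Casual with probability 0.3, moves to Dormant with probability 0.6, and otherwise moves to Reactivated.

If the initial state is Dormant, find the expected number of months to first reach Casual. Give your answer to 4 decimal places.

Let t(s) be the expected number of months to first reach Casual from state s, with t(Casual) = 0. Conditioning on the first month:
t(Dormant) = 1 + 0.4·t(Dormant) + 0.3·t(Reactivated)
t(Reactivated) = 1 + 0.3·t(Dormant) + 0.3·t(Reactivated)
Solving: t(Dormant) = 3.0303, t(Reactivated) = 2.7273.
Expected months from Dormant to Casual: 3.0303.

3.0303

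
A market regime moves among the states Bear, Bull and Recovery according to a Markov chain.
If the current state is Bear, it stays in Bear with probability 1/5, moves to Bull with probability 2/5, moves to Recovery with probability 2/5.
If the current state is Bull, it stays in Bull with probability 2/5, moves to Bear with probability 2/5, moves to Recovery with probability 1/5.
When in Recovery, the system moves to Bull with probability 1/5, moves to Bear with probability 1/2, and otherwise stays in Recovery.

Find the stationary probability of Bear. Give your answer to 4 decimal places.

Let the stationary distribution be π with π = πP and π_1 + π_2 + π_3 = 1.
π_1 = 0.2·π_1 + 0.4·π_2 + 0.5·π_3
π_2 = 0.4·π_1 + 0.4·π_2 + 0.2·π_3
Solving with the normalization constraint gives π = (0.3585, 0.3396, 0.3019).
So the stationary probability of Bear is 0.3585.

0.3585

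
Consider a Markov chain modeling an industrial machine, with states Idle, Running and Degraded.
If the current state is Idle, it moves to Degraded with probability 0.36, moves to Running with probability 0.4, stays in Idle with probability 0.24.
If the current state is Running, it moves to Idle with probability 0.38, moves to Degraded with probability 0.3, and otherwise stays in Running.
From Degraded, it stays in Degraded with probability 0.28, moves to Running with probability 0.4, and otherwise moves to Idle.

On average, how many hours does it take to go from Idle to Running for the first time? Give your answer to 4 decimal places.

Let t(s) be the expected number of hours to first reach Running from state s, with t(Running) = 0. Conditioning on the first hour:
t(Idle) = 1 + 0.24·t(Idle) + 0.36·t(Degraded)
t(Degraded) = 1 + 0.32·t(Idle) + 0.28·t(Degraded)
Solving: t(Idle) = 2.5000, t(Degraded) = 2.5000.
Expected hours from Idle to Running: 2.5000.

2.5000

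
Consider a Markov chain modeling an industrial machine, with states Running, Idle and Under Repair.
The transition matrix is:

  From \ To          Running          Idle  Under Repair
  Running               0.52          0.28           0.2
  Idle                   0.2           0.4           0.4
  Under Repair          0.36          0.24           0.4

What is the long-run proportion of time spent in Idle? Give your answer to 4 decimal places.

0.3034

Let the stationary distribution be π with π = πP and π_1 + π_2 + π_3 = 1.
π_1 = 0.52·π_1 + 0.2·π_2 + 0.36·π_3
π_2 = 0.28·π_1 + 0.4·π_2 + 0.24·π_3
Solving with the normalization constraint gives π = (0.3708, 0.3034, 0.3258).
So the stationary probability of Idle is 0.3034.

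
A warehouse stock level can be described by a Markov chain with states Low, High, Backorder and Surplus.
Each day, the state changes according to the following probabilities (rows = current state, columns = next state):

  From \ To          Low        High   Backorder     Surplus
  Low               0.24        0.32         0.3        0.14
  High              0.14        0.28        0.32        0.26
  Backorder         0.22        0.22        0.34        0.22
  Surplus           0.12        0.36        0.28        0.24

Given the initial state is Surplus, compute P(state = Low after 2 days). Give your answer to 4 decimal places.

Propagate the distribution vector 2 days from Surplus.
After 0 days: (0.0000, 0.0000, 0.0000, 1.0000)
After 1 day: (0.1200, 0.3600, 0.2800, 0.2400)
After 2 days: (0.1696, 0.2872, 0.3136, 0.2296)
P(in Low after 2 days) = 0.1696

0.1696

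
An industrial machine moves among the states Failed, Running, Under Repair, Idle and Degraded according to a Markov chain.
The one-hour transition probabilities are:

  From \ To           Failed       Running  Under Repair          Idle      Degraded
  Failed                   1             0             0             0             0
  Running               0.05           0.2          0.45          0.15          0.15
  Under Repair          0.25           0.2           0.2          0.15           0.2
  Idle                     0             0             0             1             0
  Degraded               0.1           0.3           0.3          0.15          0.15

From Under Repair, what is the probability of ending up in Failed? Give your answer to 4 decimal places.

0.5446

Let h(s) be the probability of absorption at Failed starting from transient state s. Then h(Failed) = 1 and h(Idle) = 0. By first-step analysis:
h(Running) = 0.05·1 + 0.2·h(Running) + 0.45·h(Under Repair) + 0.15·0 + 0.15·h(Degraded)
h(Under Repair) = 0.25·1 + 0.2·h(Running) + 0.2·h(Under Repair) + 0.15·0 + 0.2·h(Degraded)
h(Degraded) = 0.1·1 + 0.3·h(Running) + 0.3·h(Under Repair) + 0.15·0 + 0.15·h(Degraded)
Solving: h(Running) = 0.4572, h(Under Repair) = 0.5446, h(Degraded) = 0.4712.
Starting from Under Repair, the probability is 0.5446.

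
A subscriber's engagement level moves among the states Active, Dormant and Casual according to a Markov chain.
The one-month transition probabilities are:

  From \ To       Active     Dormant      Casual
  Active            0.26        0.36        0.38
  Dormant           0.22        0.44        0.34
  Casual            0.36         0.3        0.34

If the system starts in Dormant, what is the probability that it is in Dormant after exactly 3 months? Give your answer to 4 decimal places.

Propagate the distribution vector 3 months from Dormant.
After 0 months: (0.0000, 1.0000, 0.0000)
After 1 month: (0.2200, 0.4400, 0.3400)
After 2 months: (0.2764, 0.3748, 0.3488)
After 3 months: (0.2799, 0.3691, 0.3511)
P(in Dormant after 3 months) = 0.3691

0.3691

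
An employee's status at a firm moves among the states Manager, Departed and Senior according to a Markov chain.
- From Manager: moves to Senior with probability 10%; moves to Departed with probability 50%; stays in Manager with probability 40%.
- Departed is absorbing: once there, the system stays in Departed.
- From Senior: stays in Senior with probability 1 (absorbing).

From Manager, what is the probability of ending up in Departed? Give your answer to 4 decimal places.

0.8333

Let h(s) be the probability of absorption at Departed starting from transient state s. Then h(Departed) = 1 and h(Senior) = 0. By first-step analysis:
h(Manager) = 0.4·h(Manager) + 0.5·1 + 0.1·0
Solving: h(Manager) = 0.8333.
Starting from Manager, the probability is 0.8333.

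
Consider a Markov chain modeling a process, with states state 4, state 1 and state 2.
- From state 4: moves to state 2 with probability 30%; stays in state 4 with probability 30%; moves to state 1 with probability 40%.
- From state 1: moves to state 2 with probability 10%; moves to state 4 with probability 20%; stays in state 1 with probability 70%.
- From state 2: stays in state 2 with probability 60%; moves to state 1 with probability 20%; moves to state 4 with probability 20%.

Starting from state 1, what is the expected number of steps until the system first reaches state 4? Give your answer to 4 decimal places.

5.0000

Let t(s) be the expected number of steps to first reach state 4 from state s, with t(state 4) = 0. Conditioning on the first step:
t(state 1) = 1 + 0.7·t(state 1) + 0.1·t(state 2)
t(state 2) = 1 + 0.2·t(state 1) + 0.6·t(state 2)
Solving: t(state 1) = 5.0000, t(state 2) = 5.0000.
Expected steps from state 1 to state 4: 5.0000.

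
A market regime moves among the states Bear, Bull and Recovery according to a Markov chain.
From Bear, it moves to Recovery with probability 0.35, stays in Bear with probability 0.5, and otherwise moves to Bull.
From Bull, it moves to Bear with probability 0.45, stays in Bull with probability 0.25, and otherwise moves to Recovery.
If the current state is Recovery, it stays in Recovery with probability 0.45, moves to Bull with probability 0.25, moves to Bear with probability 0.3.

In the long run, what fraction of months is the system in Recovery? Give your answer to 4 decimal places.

Let the stationary distribution be π with π = πP and π_1 + π_2 + π_3 = 1.
π_1 = 0.5·π_1 + 0.45·π_2 + 0.3·π_3
π_2 = 0.15·π_1 + 0.25·π_2 + 0.25·π_3
Solving with the normalization constraint gives π = (0.4141, 0.2086, 0.3773).
So the stationary probability of Recovery is 0.3773.

0.3773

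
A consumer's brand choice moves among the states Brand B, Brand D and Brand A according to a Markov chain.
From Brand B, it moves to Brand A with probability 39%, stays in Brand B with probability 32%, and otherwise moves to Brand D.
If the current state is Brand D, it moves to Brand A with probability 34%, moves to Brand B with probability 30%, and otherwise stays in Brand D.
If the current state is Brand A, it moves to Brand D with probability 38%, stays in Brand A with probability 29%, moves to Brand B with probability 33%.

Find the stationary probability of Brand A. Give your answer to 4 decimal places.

Let the stationary distribution be π with π = πP and π_1 + π_2 + π_3 = 1.
π_1 = 0.32·π_1 + 0.3·π_2 + 0.33·π_3
π_2 = 0.29·π_1 + 0.36·π_2 + 0.38·π_3
Solving with the normalization constraint gives π = (0.3165, 0.3446, 0.3389).
So the stationary probability of Brand A is 0.3389.

0.3389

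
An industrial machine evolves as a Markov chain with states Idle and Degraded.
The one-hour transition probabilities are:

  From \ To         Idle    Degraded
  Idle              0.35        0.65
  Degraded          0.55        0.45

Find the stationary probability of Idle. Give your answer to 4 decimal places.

0.4583

Let the stationary distribution be π with π = πP and π_1 + π_2 = 1.
π_1 = 0.35·π_1 + 0.55·π_2
Solving with the normalization constraint gives π = (0.4583, 0.5417).
So the stationary probability of Idle is 0.4583.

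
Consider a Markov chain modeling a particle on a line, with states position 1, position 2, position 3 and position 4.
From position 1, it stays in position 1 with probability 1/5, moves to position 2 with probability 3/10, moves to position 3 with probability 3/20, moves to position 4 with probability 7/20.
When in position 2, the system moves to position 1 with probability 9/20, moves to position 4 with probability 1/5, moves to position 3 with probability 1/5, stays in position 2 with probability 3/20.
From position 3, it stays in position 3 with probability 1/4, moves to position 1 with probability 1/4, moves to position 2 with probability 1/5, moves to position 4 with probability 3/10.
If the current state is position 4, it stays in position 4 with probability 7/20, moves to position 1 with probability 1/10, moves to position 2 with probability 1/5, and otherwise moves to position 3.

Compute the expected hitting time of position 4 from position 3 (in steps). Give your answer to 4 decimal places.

Let t(s) be the expected number of steps to first reach position 4 from state s, with t(position 4) = 0. Conditioning on the first step:
t(position 1) = 1 + 0.2·t(position 1) + 0.3·t(position 2) + 0.15·t(position 3)
t(position 2) = 1 + 0.45·t(position 1) + 0.15·t(position 2) + 0.2·t(position 3)
t(position 3) = 1 + 0.25·t(position 1) + 0.2·t(position 2) + 0.25·t(position 3)
Solving: t(position 1) = 3.2872, t(position 2) = 3.7218, t(position 3) = 3.4216.
Expected steps from position 3 to position 4: 3.4216.

3.4216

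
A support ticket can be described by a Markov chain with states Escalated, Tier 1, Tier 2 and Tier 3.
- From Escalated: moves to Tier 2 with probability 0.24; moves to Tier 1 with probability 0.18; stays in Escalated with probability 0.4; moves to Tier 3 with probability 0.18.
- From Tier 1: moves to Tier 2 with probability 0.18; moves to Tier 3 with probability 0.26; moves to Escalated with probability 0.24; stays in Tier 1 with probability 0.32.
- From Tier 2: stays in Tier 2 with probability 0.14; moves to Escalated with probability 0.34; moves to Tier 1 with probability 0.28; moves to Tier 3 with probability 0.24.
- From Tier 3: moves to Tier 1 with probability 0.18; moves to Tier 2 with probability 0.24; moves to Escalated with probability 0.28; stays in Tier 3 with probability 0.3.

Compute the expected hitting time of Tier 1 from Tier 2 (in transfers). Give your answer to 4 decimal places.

Let t(s) be the expected number of transfers to first reach Tier 1 from state s, with t(Tier 1) = 0. Conditioning on the first transfer:
t(Escalated) = 1 + 0.4·t(Escalated) + 0.24·t(Tier 2) + 0.18·t(Tier 3)
t(Tier 2) = 1 + 0.34·t(Escalated) + 0.14·t(Tier 2) + 0.24·t(Tier 3)
t(Tier 3) = 1 + 0.28·t(Escalated) + 0.24·t(Tier 2) + 0.3·t(Tier 3)
Solving: t(Escalated) = 4.9550, t(Tier 2) = 4.5045, t(Tier 3) = 4.9550.
Expected transfers from Tier 2 to Tier 1: 4.5045.

4.5045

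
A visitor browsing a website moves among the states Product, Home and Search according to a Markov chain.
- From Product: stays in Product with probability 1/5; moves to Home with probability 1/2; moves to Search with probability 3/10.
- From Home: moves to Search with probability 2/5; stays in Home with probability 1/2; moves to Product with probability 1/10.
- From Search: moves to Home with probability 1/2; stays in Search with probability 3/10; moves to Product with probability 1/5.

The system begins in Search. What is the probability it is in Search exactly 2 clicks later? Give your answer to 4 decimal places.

0.3500

Sum over the intermediate state after 1 click:
P = P(Search→Product)·P(Product→Search) + P(Search→Home)·P(Home→Search) + P(Search→Search)·P(Search→Search)
  = 0.2×0.3 + 0.5×0.4 + 0.3×0.3
  = 0.0600 + 0.2000 + 0.0900 = 0.3500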